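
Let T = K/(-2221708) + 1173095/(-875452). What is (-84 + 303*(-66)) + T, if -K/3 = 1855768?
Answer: -513910480287239/25592088316 ≈ -20081.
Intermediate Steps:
K = -5567304 (K = -3*1855768 = -5567304)
T = 29837274673/25592088316 (T = -5567304/(-2221708) + 1173095/(-875452) = -5567304*(-1/2221708) + 1173095*(-1/875452) = 73254/29233 - 1173095/875452 = 29837274673/25592088316 ≈ 1.1659)
(-84 + 303*(-66)) + T = (-84 + 303*(-66)) + 29837274673/25592088316 = (-84 - 19998) + 29837274673/25592088316 = -20082 + 29837274673/25592088316 = -513910480287239/25592088316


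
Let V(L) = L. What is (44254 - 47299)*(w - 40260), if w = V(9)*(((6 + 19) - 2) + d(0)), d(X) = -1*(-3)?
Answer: 121879170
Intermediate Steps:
d(X) = 3
w = 234 (w = 9*(((6 + 19) - 2) + 3) = 9*((25 - 2) + 3) = 9*(23 + 3) = 9*26 = 234)
(44254 - 47299)*(w - 40260) = (44254 - 47299)*(234 - 40260) = -3045*(-40026) = 121879170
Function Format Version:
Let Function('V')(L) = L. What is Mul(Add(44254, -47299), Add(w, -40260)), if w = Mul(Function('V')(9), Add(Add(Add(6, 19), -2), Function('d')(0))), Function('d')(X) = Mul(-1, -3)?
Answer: 121879170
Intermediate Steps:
Function('d')(X) = 3
w = 234 (w = Mul(9, Add(Add(Add(6, 19), -2), 3)) = Mul(9, Add(Add(25, -2), 3)) = Mul(9, Add(23, 3)) = Mul(9, 26) = 234)
Mul(Add(44254, -47299), Add(w, -40260)) = Mul(Add(44254, -47299), Add(234, -40260)) = Mul(-3045, -40026) = 121879170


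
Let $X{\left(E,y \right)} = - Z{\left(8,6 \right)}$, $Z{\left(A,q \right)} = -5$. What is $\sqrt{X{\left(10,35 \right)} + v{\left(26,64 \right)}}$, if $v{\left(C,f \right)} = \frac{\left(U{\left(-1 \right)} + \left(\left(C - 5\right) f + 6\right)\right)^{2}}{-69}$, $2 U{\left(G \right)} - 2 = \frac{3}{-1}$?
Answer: $\frac{i \sqrt{502542249}}{138} \approx 162.45 i$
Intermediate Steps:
$U{\left(G \right)} = - \frac{1}{2}$ ($U{\left(G \right)} = 1 + \frac{3 \frac{1}{-1}}{2} = 1 + \frac{3 \left(-1\right)}{2} = 1 + \frac{1}{2} \left(-3\right) = 1 - \frac{3}{2} = - \frac{1}{2}$)
$X{\left(E,y \right)} = 5$ ($X{\left(E,y \right)} = \left(-1\right) \left(-5\right) = 5$)
$v{\left(C,f \right)} = - \frac{\left(\frac{11}{2} + f \left(-5 + C\right)\right)^{2}}{69}$ ($v{\left(C,f \right)} = \frac{\left(- \frac{1}{2} + \left(\left(C - 5\right) f + 6\right)\right)^{2}}{-69} = \left(- \frac{1}{2} + \left(\left(-5 + C\right) f + 6\right)\right)^{2} \left(- \frac{1}{69}\right) = \left(- \frac{1}{2} + \left(f \left(-5 + C\right) + 6\right)\right)^{2} \left(- \frac{1}{69}\right) = \left(- \frac{1}{2} + \left(6 + f \left(-5 + C\right)\right)\right)^{2} \left(- \frac{1}{69}\right) = \left(\frac{11}{2} + f \left(-5 + C\right)\right)^{2} \left(- \frac{1}{69}\right) = - \frac{\left(\frac{11}{2} + f \left(-5 + C\right)\right)^{2}}{69}$)
$\sqrt{X{\left(10,35 \right)} + v{\left(26,64 \right)}} = \sqrt{5 - \frac{\left(11 - 640 + 2 \cdot 26 \cdot 64\right)^{2}}{276}} = \sqrt{5 - \frac{\left(11 - 640 + 3328\right)^{2}}{276}} = \sqrt{5 - \frac{2699^{2}}{276}} = \sqrt{5 - \frac{7284601}{276}} = \sqrt{- \frac{7283221}{276}} = \frac{i \sqrt{502542249}}{138}$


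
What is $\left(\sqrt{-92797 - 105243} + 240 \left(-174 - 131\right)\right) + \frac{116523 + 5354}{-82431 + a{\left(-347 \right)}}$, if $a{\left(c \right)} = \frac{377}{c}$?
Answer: $- \frac{2093850260119}{28603934} + 2 i \sqrt{49510} \approx -73202.0 + 445.02 i$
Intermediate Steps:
$\left(\sqrt{-92797 - 105243} + 240 \left(-174 - 131\right)\right) + \frac{116523 + 5354}{-82431 + a{\left(-347 \right)}} = \left(\sqrt{-92797 - 105243} + 240 \left(-174 - 131\right)\right) + \frac{116523 + 5354}{-82431 + \frac{377}{-347}} = \left(\sqrt{-198040} + 240 \left(-305\right)\right) + \frac{121877}{-82431 + 377 \left(- \frac{1}{347}\right)} = \left(2 i \sqrt{49510} - 73200\right) + \frac{121877}{-82431 - \frac{377}{347}} = \left(-73200 + 2 i \sqrt{49510}\right) + \frac{121877}{- \frac{28603934}{347}} = \left(-73200 + 2 i \sqrt{49510}\right) + 121877 \left(- \frac{347}{28603934}\right) = \left(-73200 + 2 i \sqrt{49510}\right) - \frac{42291319}{28603934} = - \frac{2093850260119}{28603934} + 2 i \sqrt{49510}$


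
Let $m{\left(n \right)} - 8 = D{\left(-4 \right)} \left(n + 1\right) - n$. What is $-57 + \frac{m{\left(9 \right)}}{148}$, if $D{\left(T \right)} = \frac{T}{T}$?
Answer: $- \frac{8427}{148} \approx -56.939$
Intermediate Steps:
$D{\left(T \right)} = 1$
$m{\left(n \right)} = 9$ ($m{\left(n \right)} = 8 - \left(n - \left(n + 1\right)\right) = 8 - \left(n - \left(1 + n\right)\right) = 8 + \left(\left(1 + n\right) - n\right) = 8 + 1 = 9$)
$-57 + \frac{m{\left(9 \right)}}{148} = -57 + \frac{9}{148} = - \frac{8427}{148}$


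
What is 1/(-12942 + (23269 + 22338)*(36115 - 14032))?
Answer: 1/1007126439 ≈ 9.9292e-10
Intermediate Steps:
1/(-12942 + (23269 + 22338)*(36115 - 14032)) = 1/(-12942 + 45607*22083) = 1/(-12942 + 1007139381) = 1/1007126439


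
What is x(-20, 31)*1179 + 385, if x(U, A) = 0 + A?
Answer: 36934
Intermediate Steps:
x(U, A) = A
x(-20, 31)*1179 + 385 = 31*1179 + 385 = 36549 + 385 = 36934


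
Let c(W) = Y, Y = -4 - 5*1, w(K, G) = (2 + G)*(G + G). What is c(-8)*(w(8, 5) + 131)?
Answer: -1809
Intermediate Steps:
w(K, G) = 2*G*(2 + G) (w(K, G) = (2 + G)*(2*G) = 2*G*(2 + G))
Y = -9 (Y = -4 - 5 = -9)
c(W) = -9
c(-8)*(w(8, 5) + 131) = -9*(2*5*(2 + 5) + 131) = -9*(2*5*7 + 131) = -9*(70 + 131) = -9*201 = -1809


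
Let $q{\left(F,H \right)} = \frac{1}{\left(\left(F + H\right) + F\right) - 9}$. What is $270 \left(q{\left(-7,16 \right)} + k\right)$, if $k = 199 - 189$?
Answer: $\frac{18630}{7} \approx 2661.4$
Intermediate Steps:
$q{\left(F,H \right)} = \frac{1}{-9 + H + 2 F}$ ($q{\left(F,H \right)} = \frac{1}{\left(H + 2 F\right) - 9} = \frac{1}{-9 + H + 2 F}$)
$k = 10$
$270 \left(q{\left(-7,16 \right)} + k\right) = 270 \left(\frac{1}{-9 + 16 + 2 \left(-7\right)} + 10\right) = 270 \left(\frac{1}{-9 + 16 - 14} + 10\right) = 270 \left(\frac{1}{-7} + 10\right) = 270 \left(- \frac{1}{7} + 10\right) = 270 \cdot \frac{69}{7} = \frac{18630}{7}$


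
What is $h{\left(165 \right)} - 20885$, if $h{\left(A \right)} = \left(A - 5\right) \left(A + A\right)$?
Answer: $31915$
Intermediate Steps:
$h{\left(A \right)} = 2 A \left(-5 + A\right)$ ($h{\left(A \right)} = \left(-5 + A\right) 2 A = 2 A \left(-5 + A\right)$)
$h{\left(165 \right)} - 20885 = 2 \cdot 165 \left(-5 + 165\right) - 20885 = 2 \cdot 165 \cdot 160 - 20885 = 52800 - 20885 = 31915$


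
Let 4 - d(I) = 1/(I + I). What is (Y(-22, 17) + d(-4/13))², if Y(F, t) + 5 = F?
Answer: 29241/64 ≈ 456.89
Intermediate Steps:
Y(F, t) = -5 + F
d(I) = 4 - 1/(2*I) (d(I) = 4 - 1/(I + I) = 4 - 1/(2*I))
(Y(-22, 17) + d(-4/13))² = ((-5 - 22) + (4 - 1/(2*((-4/13)))))² = (-27 + (4 - 1/(2*((-4*1/13)))))² = (-27 + (4 - 1/(2*(-4/13))))² = (-27 + (4 - ½*(-13/4)))² = (-27 + (4 + 13/8))² = (-27 + 45/8)² = (-171/8)² = 29241/64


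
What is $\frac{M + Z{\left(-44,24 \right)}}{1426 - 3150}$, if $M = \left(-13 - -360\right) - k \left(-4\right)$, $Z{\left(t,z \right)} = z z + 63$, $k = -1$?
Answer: $- \frac{491}{862} \approx -0.56961$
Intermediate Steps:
$Z{\left(t,z \right)} = 63 + z^{2}$ ($Z{\left(t,z \right)} = z^{2} + 63 = 63 + z^{2}$)
$M = 343$ ($M = \left(-13 - -360\right) - \left(-1\right) \left(-4\right) = \left(-13 + 360\right) - 4 = 347 - 4 = 343$)
$\frac{M + Z{\left(-44,24 \right)}}{1426 - 3150} = \frac{343 + \left(63 + 24^{2}\right)}{1426 - 3150} = \frac{343 + \left(63 + 576\right)}{-1724} = \left(343 + 639\right) \left(- \frac{1}{1724}\right) = 982 \left(- \frac{1}{1724}\right) = - \frac{491}{862}$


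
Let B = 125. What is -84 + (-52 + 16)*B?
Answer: -4584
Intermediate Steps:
-84 + (-52 + 16)*B = -84 + (-52 + 16)*125 = -84 - 36*125 = -84 - 4500 = -4584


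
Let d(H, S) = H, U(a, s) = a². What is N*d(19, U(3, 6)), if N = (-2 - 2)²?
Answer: 304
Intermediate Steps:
N = 16 (N = (-4)² = 16)
N*d(19, U(3, 6)) = 16*19 = 304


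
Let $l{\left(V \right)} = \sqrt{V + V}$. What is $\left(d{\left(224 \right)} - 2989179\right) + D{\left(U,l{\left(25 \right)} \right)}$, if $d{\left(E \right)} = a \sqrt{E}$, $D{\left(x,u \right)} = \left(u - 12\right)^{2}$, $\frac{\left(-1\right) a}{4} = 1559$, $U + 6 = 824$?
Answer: $-2988985 - 24944 \sqrt{14} - 120 \sqrt{2} \approx -3.0825 \cdot 10^{6}$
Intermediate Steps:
$U = 818$ ($U = -6 + 824 = 818$)
$a = -6236$ ($a = \left(-4\right) 1559 = -6236$)
$l{\left(V \right)} = \sqrt{2} \sqrt{V}$ ($l{\left(V \right)} = \sqrt{2 V} = \sqrt{2} \sqrt{V}$)
$D{\left(x,u \right)} = \left(-12 + u\right)^{2}$
$d{\left(E \right)} = - 6236 \sqrt{E}$
$\left(d{\left(224 \right)} - 2989179\right) + D{\left(U,l{\left(25 \right)} \right)} = \left(- 6236 \sqrt{224} - 2989179\right) + \left(-12 + \sqrt{2} \sqrt{25}\right)^{2} = \left(- 6236 \cdot 4 \sqrt{14} - 2989179\right) + \left(-12 + \sqrt{2} \cdot 5\right)^{2} = \left(- 24944 \sqrt{14} - 2989179\right) + \left(-12 + 5 \sqrt{2}\right)^{2} = \left(-2989179 - 24944 \sqrt{14}\right) + \left(-12 + 5 \sqrt{2}\right)^{2} = -2989179 + \left(-12 + 5 \sqrt{2}\right)^{2} - 24944 \sqrt{14}$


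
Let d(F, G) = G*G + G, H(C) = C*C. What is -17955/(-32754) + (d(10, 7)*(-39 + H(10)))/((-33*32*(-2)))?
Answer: 3121013/1441176 ≈ 2.1656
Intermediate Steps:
H(C) = C²
d(F, G) = G + G² (d(F, G) = G² + G = G + G²)
-17955/(-32754) + (d(10, 7)*(-39 + H(10)))/((-33*32*(-2))) = -17955/(-32754) + ((7*(1 + 7))*(-39 + 10²))/((-33*32*(-2))) = -17955*(-1/32754) + ((7*8)*(-39 + 100))/((-1056*(-2))) = 5985/10918 + (56*61)/2112 = 5985/10918 + 3416*(1/2112) = 5985/10918 + 427/264 = 3121013/1441176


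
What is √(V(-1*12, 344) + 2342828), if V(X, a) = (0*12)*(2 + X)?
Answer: 2*√585707 ≈ 1530.6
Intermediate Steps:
V(X, a) = 0 (V(X, a) = 0*(2 + X) = 0)
√(V(-1*12, 344) + 2342828) = √(0 + 2342828) = √2342828 = 2*√585707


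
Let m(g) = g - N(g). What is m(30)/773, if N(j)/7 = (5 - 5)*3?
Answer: 30/773 ≈ 0.038810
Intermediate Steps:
N(j) = 0 (N(j) = 7*((5 - 5)*3) = 7*(0*3) = 7*0 = 0)
m(g) = g (m(g) = g - 1*0 = g + 0 = g)
m(30)/773 = 30/773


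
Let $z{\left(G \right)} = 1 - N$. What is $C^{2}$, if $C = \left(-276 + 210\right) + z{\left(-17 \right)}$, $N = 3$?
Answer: $4624$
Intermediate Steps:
$z{\left(G \right)} = -2$ ($z{\left(G \right)} = 1 - 3 = -2$)
$C = -68$ ($C = \left(-276 + 210\right) - 2 = -66 - 2 = -68$)
$C^{2} = \left(-68\right)^{2} = 4624$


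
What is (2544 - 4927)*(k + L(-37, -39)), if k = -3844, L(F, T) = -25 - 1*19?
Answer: 9265104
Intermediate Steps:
L(F, T) = -44 (L(F, T) = -25 - 19 = -44)
(2544 - 4927)*(k + L(-37, -39)) = (2544 - 4927)*(-3844 - 44) = -2383*(-3888) = 9265104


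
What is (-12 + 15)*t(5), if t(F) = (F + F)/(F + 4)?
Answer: 10/3 ≈ 3.3333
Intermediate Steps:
t(F) = 2*F/(4 + F) (t(F) = (2*F)/(4 + F) = 2*F/(4 + F))
(-12 + 15)*t(5) = (-12 + 15)*(2*5/(4 + 5)) = 3*(2*5/9) = 3*(2*5*(⅑)) = 3*(10/9) = 10/3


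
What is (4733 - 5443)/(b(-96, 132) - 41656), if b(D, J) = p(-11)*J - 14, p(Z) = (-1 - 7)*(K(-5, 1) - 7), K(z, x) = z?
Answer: 355/14499 ≈ 0.024484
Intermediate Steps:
p(Z) = 96 (p(Z) = (-1 - 7)*(-5 - 7) = -8*(-12) = 96)
b(D, J) = -14 + 96*J (b(D, J) = 96*J - 14 = -14 + 96*J)
(4733 - 5443)/(b(-96, 132) - 41656) = (4733 - 5443)/((-14 + 96*132) - 41656) = -710/((-14 + 12672) - 41656) = -710/(12658 - 41656) = -710/(-28998) = -710*(-1/28998) = 355/14499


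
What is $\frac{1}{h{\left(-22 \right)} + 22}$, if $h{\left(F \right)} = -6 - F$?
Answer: $\frac{1}{38} \approx 0.026316$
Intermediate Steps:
$\frac{1}{h{\left(-22 \right)} + 22} = \frac{1}{\left(-6 - -22\right) + 22} = \frac{1}{\left(-6 + 22\right) + 22} = \frac{1}{16 + 22} = \frac{1}{38}$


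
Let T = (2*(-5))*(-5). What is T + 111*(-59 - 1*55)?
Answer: -12604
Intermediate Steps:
T = 50 (T = -10*(-5) = 50)
T + 111*(-59 - 1*55) = 50 + 111*(-59 - 1*55) = 50 + 111*(-59 - 55) = 50 + 111*(-114) = 50 - 12654 = -12604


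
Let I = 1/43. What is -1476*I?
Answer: -1476/43 ≈ -34.326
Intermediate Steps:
I = 1/43 ≈ 0.023256
-1476*I = -1476*1/43 = -1476/43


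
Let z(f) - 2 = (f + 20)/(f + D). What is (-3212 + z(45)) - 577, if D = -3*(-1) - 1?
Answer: -177924/47 ≈ -3785.6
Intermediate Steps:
D = 2 (D = 3 - 1 = 2)
z(f) = 2 + (20 + f)/(2 + f) (z(f) = 2 + (f + 20)/(f + 2) = 2 + (20 + f)/(2 + f))
(-3212 + z(45)) - 577 = (-3212 + 3*(8 + 45)/(2 + 45)) - 577 = (-3212 + 3*53/47) - 577 = (-3212 + 3*(1/47)*53) - 577 = (-3212 + 159/47) - 577 = -150805/47 - 577 = -177924/47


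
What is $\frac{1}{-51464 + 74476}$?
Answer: $\frac{1}{23012} \approx 4.3456 \cdot 10^{-5}$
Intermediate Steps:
$\frac{1}{-51464 + 74476} = \frac{1}{23012}$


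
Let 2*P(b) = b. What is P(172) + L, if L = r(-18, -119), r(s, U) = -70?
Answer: 16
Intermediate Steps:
L = -70
P(b) = b/2
P(172) + L = (½)*172 - 70 = 86 - 70 = 16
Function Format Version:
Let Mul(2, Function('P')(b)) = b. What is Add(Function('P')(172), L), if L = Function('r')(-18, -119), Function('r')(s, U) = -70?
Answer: 16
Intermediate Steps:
L = -70
Function('P')(b) = Mul(Rational(1, 2), b)
Add(Function('P')(172), L) = Add(Mul(Rational(1, 2), 172), -70) = Add(86, -70) = 16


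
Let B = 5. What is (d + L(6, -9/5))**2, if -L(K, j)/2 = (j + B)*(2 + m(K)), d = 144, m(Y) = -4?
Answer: 614656/25 ≈ 24586.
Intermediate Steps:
L(K, j) = 20 + 4*j (L(K, j) = -2*(j + 5)*(2 - 4) = -2*(5 + j)*(-2) = -2*(-10 - 2*j) = 20 + 4*j)
(d + L(6, -9/5))**2 = (144 + (20 + 4*(-9/5)))**2 = (144 + (20 - 36/5))**2 = (144 + 64/5)**2 = (784/5)**2 = 614656/25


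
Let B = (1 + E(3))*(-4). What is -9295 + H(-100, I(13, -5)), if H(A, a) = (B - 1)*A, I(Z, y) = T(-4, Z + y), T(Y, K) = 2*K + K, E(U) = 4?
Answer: -7195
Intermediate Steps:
T(Y, K) = 3*K
I(Z, y) = 3*Z + 3*y (I(Z, y) = 3*(Z + y) = 3*Z + 3*y)
B = -20 (B = (1 + 4)*(-4) = 5*(-4) = -20)
H(A, a) = -21*A (H(A, a) = (-20 - 1)*A = -21*A)
-9295 + H(-100, I(13, -5)) = -9295 - 21*(-100) = -9295 + 2100 = -7195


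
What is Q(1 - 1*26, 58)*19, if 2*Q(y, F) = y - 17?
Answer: -399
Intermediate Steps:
Q(y, F) = -17/2 + y/2 (Q(y, F) = (y - 17)/2 = (-17 + y)/2 = -17/2 + y/2)
Q(1 - 1*26, 58)*19 = (-17/2 + (1 - 1*26)/2)*19 = (-17/2 + (1 - 26)/2)*19 = (-17/2 + (1/2)*(-25))*19 = (-17/2 - 25/2)*19 = -21*19 = -399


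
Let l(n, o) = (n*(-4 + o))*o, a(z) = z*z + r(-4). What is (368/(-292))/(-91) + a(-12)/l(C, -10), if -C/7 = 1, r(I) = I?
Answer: -857/6643 ≈ -0.12901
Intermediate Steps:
C = -7 (C = -7*1 = -7)
a(z) = -4 + z**2 (a(z) = z*z - 4 = z**2 - 4 = -4 + z**2)
l(n, o) = n*o*(-4 + o)
(368/(-292))/(-91) + a(-12)/l(C, -10) = (368/(-292))/(-91) + (-4 + (-12)**2)/((-7*(-10)*(-4 - 10))) = (368*(-1/292))*(-1/91) + (-4 + 144)/((-7*(-10)*(-14))) = -92/73*(-1/91) + 140/(-980) = 92/6643 + 140*(-1/980) = 92/6643 - 1/7 = -857/6643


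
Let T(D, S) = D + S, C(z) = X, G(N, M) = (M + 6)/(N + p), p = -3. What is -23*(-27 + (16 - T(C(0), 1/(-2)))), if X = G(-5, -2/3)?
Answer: 1357/6 ≈ 226.17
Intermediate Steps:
G(N, M) = (6 + M)/(-3 + N) (G(N, M) = (M + 6)/(N - 3) = (6 + M)/(-3 + N))
X = -2/3 (X = (6 - 2/3)/(-3 - 5) = (6 - 2*1/3)/(-8) = -(6 - 2/3)/8 = -1/8*16/3 = -2/3 ≈ -0.66667)
C(z) = -2/3
-23*(-27 + (16 - T(C(0), 1/(-2)))) = -23*(-27 + (16 - (-2/3 + 1/(-2)))) = -23*(-27 + (16 - (-2/3 + 1*(-1/2)))) = -23*(-27 + (16 - (-2/3 - 1/2))) = -23*(-27 + (16 - 1*(-7/6))) = -23*(-27 + (16 + 7/6)) = -23*(-27 + 103/6) = -23*(-59/6) = 1357/6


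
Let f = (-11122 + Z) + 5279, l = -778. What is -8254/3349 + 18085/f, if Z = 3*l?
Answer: -7532919/1610869 ≈ -4.6763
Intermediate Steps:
Z = -2334 (Z = 3*(-778) = -2334)
f = -8177 (f = (-11122 - 2334) + 5279 = -13456 + 5279 = -8177)
-8254/3349 + 18085/f = -8254/3349 + 18085/(-8177) = -8254*1/3349 + 18085*(-1/8177) = -8254/3349 - 18085/8177 = -7532919/1610869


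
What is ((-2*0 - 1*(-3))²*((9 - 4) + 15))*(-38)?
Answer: -6840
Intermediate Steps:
((-2*0 - 1*(-3))²*((9 - 4) + 15))*(-38) = ((0 + 3)²*(5 + 15))*(-38) = (3²*20)*(-38) = (9*20)*(-38) = 180*(-38) = -6840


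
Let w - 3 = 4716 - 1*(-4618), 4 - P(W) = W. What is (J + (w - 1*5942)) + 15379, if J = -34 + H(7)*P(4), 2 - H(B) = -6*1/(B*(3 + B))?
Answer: 18740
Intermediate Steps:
P(W) = 4 - W
w = 9337 (w = 3 + (4716 - 1*(-4618)) = 3 + (4716 + 4618) = 3 + 9334 = 9337)
H(B) = 2 + 6/(B*(3 + B)) (H(B) = 2 - (-6)/(B*(3 + B)) = 2 + 6/(B*(3 + B)))
J = -34 (J = -34 + (2*(3 + 7**2 + 3*7)/(7*(3 + 7)))*(4 - 1*4) = -34 + (2*(1/7)*(3 + 49 + 21)/10)*(4 - 4) = -34 + (2*(1/7)*(1/10)*73)*0 = -34 + (73/35)*0 = -34 + 0 = -34)
(J + (w - 1*5942)) + 15379 = (-34 + (9337 - 1*5942)) + 15379 = (-34 + (9337 - 5942)) + 15379 = (-34 + 3395) + 15379 = 3361 + 15379 = 18740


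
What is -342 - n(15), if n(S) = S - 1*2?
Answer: -355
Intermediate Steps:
n(S) = -2 + S (n(S) = S - 2 = -2 + S)
-342 - n(15) = -342 - (-2 + 15) = -342 - 1*13 = -342 - 13 = -355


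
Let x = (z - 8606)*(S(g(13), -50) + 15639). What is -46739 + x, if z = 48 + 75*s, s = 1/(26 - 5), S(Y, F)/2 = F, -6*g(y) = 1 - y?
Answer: -930818032/7 ≈ -1.3297e+8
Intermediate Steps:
g(y) = -1/6 + y/6 (g(y) = -(1 - y)/6 = -1/6 + y/6)
S(Y, F) = 2*F
s = 1/21 ≈ 0.047619
z = 361/7 (z = 48 + 75*(1/21) = 48 + 25/7 = 361/7 ≈ 51.571)
x = -930490859/7 (x = (361/7 - 8606)*(2*(-50) + 15639) = -59881*(-100 + 15639)/7 = -59881/7*15539 = -930490859/7 ≈ -1.3293e+8)
-46739 + x = -46739 - 930490859/7 = -930818032/7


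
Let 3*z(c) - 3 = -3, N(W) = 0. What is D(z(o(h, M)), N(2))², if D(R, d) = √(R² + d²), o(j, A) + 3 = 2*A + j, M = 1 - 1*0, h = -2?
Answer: 0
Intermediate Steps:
M = 1 (M = 1 + 0 = 1)
o(j, A) = -3 + j + 2*A (o(j, A) = -3 + (2*A + j) = -3 + (j + 2*A) = -3 + j + 2*A)
z(c) = 0 (z(c) = 1 + (⅓)*(-3) = 1 - 1 = 0)
D(z(o(h, M)), N(2))² = (√(0² + 0²))² = (√(0 + 0))² = (√0)² = 0² = 0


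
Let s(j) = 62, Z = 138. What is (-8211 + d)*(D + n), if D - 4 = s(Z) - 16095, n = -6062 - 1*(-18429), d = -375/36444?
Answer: 182637403343/6074 ≈ 3.0069e+7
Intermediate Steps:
d = -125/12148 (d = -375*1/36444 = -125/12148 ≈ -0.010290)
n = 12367 (n = -6062 + 18429 = 12367)
D = -16029 (D = 4 + (62 - 16095) = 4 - 16033 = -16029)
(-8211 + d)*(D + n) = (-8211 - 125/12148)*(-16029 + 12367) = -99747353/12148*(-3662) = 182637403343/6074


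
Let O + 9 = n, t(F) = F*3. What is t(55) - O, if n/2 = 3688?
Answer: -7202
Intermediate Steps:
n = 7376 (n = 2*3688 = 7376)
t(F) = 3*F
O = 7367 (O = -9 + 7376 = 7367)
t(55) - O = 3*55 - 1*7367 = 165 - 7367 = -7202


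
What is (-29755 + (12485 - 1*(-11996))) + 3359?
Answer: -1915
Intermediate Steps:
(-29755 + (12485 - 1*(-11996))) + 3359 = (-29755 + (12485 + 11996)) + 3359 = (-29755 + 24481) + 3359 = -5274 + 3359 = -1915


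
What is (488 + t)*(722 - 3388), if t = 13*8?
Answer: -1578272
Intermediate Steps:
t = 104
(488 + t)*(722 - 3388) = (488 + 104)*(722 - 3388) = 592*(-2666) = -1578272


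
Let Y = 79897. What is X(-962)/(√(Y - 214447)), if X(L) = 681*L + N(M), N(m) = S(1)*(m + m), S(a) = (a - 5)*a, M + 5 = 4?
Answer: 327557*I*√598/4485 ≈ 1786.0*I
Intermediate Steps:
M = -1 (M = -5 + 4 = -1)
S(a) = a*(-5 + a) (S(a) = (-5 + a)*a = a*(-5 + a))
N(m) = -8*m (N(m) = (1*(-5 + 1))*(m + m) = (1*(-4))*(2*m) = -8*m)
X(L) = 8 + 681*L (X(L) = 681*L - 8*(-1) = 681*L + 8 = 8 + 681*L)
X(-962)/(√(Y - 214447)) = (8 + 681*(-962))/(√(79897 - 214447)) = (8 - 655122)/(√(-134550)) = -655114*(-I*√598/8970) = -(-327557)*I*√598/4485 = 327557*I*√598/4485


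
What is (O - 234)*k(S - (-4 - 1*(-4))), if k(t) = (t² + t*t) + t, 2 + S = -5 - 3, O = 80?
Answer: -29260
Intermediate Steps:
S = -10 (S = -2 + (-5 - 3) = -2 - 8 = -10)
k(t) = t + 2*t² (k(t) = (t² + t²) + t = 2*t² + t = t + 2*t²)
(O - 234)*k(S - (-4 - 1*(-4))) = (80 - 234)*((-10 - (-4 - 1*(-4)))*(1 + 2*(-10 - (-4 - 1*(-4))))) = -154*(-10 - (-4 + 4))*(1 + 2*(-10 - (-4 + 4))) = -154*(-10 - 1*0)*(1 + 2*(-10 - 1*0)) = -154*(-10 + 0)*(1 + 2*(-10 + 0)) = -(-1540)*(1 + 2*(-10)) = -(-1540)*(1 - 20) = -(-1540)*(-19) = -154*190 = -29260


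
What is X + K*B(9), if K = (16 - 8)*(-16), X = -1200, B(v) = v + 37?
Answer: -7088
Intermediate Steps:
B(v) = 37 + v
K = -128 (K = 8*(-16) = -128)
X + K*B(9) = -1200 - 128*(37 + 9) = -1200 - 128*46 = -1200 - 5888 = -7088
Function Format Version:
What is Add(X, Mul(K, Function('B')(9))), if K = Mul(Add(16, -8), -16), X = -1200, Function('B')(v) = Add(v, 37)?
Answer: -7088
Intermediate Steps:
Function('B')(v) = Add(37, v)
K = -128 (K = Mul(8, -16) = -128)
Add(X, Mul(K, Function('B')(9))) = Add(-1200, Mul(-128, Add(37, 9))) = Add(-1200, Mul(-128, 46)) = Add(-1200, -5888) = -7088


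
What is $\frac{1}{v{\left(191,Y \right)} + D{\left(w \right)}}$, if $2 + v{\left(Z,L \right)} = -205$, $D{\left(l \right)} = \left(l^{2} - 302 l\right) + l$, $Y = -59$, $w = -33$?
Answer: $\frac{1}{10815} \approx 9.2464 \cdot 10^{-5}$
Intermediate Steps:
$D{\left(l \right)} = l^{2} - 301 l$
$v{\left(Z,L \right)} = -207$ ($v{\left(Z,L \right)} = -2 - 205 = -207$)
$\frac{1}{v{\left(191,Y \right)} + D{\left(w \right)}} = \frac{1}{-207 - 33 \left(-301 - 33\right)} = \frac{1}{-207 - -11022} = \frac{1}{-207 + 11022} = \frac{1}{10815}$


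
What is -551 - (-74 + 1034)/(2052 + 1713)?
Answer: -138365/251 ≈ -551.25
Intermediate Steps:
-551 - (-74 + 1034)/(2052 + 1713) = -551 - 960/3765 = -551 - 1*64/251 = -551 - 64/251 = -138365/251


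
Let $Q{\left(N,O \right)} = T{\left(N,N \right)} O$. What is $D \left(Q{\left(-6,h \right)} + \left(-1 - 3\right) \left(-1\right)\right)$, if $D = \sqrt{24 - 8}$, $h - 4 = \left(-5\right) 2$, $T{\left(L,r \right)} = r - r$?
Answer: $16$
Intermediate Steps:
$T{\left(L,r \right)} = 0$
$h = -6$ ($h = 4 - 10 = -6$)
$Q{\left(N,O \right)} = 0$ ($Q{\left(N,O \right)} = 0 O = 0$)
$D = 4$ ($D = \sqrt{16} = 4$)
$D \left(Q{\left(-6,h \right)} + \left(-1 - 3\right) \left(-1\right)\right) = 4 \left(0 + \left(-1 - 3\right) \left(-1\right)\right) = 4 \left(0 - -4\right) = 4 \left(0 + 4\right) = 4 \cdot 4 = 16$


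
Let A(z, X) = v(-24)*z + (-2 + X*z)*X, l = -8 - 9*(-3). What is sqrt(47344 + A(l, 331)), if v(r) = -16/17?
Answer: sqrt(615085381)/17 ≈ 1458.9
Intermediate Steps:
v(r) = -16/17 (v(r) = -16*1/17 = -16/17)
l = 19 (l = -8 + 27 = 19)
A(z, X) = -16*z/17 + X*(-2 + X*z) (A(z, X) = -16*z/17 + (-2 + X*z)*X = -16*z/17 + X*(-2 + X*z))
sqrt(47344 + A(l, 331)) = sqrt(47344 + (-2*331 - 16/17*19 + 19*331**2)) = sqrt(47344 + (-662 - 304/17 + 19*109561)) = sqrt(47344 + (-662 - 304/17 + 2081659)) = sqrt(47344 + 35376645/17) = sqrt(36181493/17) = sqrt(615085381)/17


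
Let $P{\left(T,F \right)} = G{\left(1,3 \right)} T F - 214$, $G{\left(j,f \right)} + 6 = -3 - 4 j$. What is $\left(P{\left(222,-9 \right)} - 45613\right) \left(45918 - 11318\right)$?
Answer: $-686913800$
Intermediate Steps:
$G{\left(j,f \right)} = -9 - 4 j$ ($G{\left(j,f \right)} = -6 - \left(3 + 4 j\right) = -9 - 4 j$)
$P{\left(T,F \right)} = -214 - 13 F T$ ($P{\left(T,F \right)} = \left(-9 - 4\right) T F - 214 = - 13 T F - 214 = - 13 F T - 214 = -214 - 13 F T$)
$\left(P{\left(222,-9 \right)} - 45613\right) \left(45918 - 11318\right) = \left(\left(-214 - \left(-117\right) 222\right) - 45613\right) \left(45918 - 11318\right) = \left(\left(-214 + 25974\right) - 45613\right) 34600 = \left(25760 - 45613\right) 34600 = \left(-19853\right) 34600 = -686913800$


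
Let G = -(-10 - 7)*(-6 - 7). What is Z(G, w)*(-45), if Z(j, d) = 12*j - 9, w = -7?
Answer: 119745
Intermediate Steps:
G = -221 (G = -(-17)*(-13) = -1*221 = -221)
Z(j, d) = -9 + 12*j
Z(G, w)*(-45) = (-9 + 12*(-221))*(-45) = (-9 - 2652)*(-45) = -2661*(-45) = 119745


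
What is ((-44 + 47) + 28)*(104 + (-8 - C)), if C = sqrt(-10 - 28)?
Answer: 2976 - 31*I*sqrt(38) ≈ 2976.0 - 191.1*I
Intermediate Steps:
C = I*sqrt(38) (C = sqrt(-38) = I*sqrt(38) ≈ 6.1644*I)
((-44 + 47) + 28)*(104 + (-8 - C)) = ((-44 + 47) + 28)*(104 + (-8 - I*sqrt(38))) = (3 + 28)*(104 + (-8 - I*sqrt(38))) = 31*(96 - I*sqrt(38)) = 2976 - 31*I*sqrt(38)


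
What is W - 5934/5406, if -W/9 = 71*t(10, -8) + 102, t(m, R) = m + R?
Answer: -1979585/901 ≈ -2197.1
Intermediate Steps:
t(m, R) = R + m
W = -2196 (W = -9*(71*(-8 + 10) + 102) = -9*(71*2 + 102) = -9*(142 + 102) = -9*244 = -2196)
W - 5934/5406 = -2196 - 5934/5406 = -2196 - 5934*1/5406 = -2196 - 989/901 = -1979585/901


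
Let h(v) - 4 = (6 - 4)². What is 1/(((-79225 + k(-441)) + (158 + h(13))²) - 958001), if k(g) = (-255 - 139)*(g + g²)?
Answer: -1/77461430 ≈ -1.2910e-8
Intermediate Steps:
h(v) = 8 (h(v) = 4 + (6 - 4)² = 4 + 2² = 4 + 4 = 8)
k(g) = -394*g - 394*g² (k(g) = -394*(g + g²) = -394*g - 394*g²)
1/(((-79225 + k(-441)) + (158 + h(13))²) - 958001) = 1/(((-79225 - 394*(-441)*(1 - 441)) + (158 + 8)²) - 958001) = 1/(((-79225 - 394*(-441)*(-440)) + 166²) - 958001) = 1/(((-79225 - 76451760) + 27556) - 958001) = 1/((-76530985 + 27556) - 958001) = 1/(-76503429 - 958001) = 1/(-77461430) = -1/77461430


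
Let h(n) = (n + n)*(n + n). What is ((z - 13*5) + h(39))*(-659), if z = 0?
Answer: -3966521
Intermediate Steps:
h(n) = 4*n² (h(n) = (2*n)*(2*n) = 4*n²)
((z - 13*5) + h(39))*(-659) = ((0 - 13*5) + 4*39²)*(-659) = ((0 - 65) + 4*1521)*(-659) = (-65 + 6084)*(-659) = 6019*(-659) = -3966521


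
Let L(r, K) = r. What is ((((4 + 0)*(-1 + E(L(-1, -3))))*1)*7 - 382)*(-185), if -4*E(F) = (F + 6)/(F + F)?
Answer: 145225/2 ≈ 72613.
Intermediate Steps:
E(F) = -(6 + F)/(8*F) (E(F) = -(F + 6)/(4*(F + F)) = -(6 + F)/(4*(2*F)) = -(6 + F)*1/(2*F)/4 = -(6 + F)/(8*F))
((((4 + 0)*(-1 + E(L(-1, -3))))*1)*7 - 382)*(-185) = ((((4 + 0)*(-1 + (⅛)*(-6 - 1*(-1))/(-1)))*1)*7 - 382)*(-185) = (((4*(-1 + (⅛)*(-1)*(-6 + 1)))*1)*7 - 382)*(-185) = (((4*(-1 + (⅛)*(-1)*(-5)))*1)*7 - 382)*(-185) = (((4*(-1 + 5/8))*1)*7 - 382)*(-185) = (((4*(-3/8))*1)*7 - 382)*(-185) = (-3/2*1*7 - 382)*(-185) = (-3/2*7 - 382)*(-185) = (-21/2 - 382)*(-185) = -785/2*(-185) = 145225/2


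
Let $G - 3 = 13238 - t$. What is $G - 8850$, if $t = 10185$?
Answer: $-5794$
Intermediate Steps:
$G = 3056$ ($G = 3 + \left(13238 - 10185\right) = 3 + 3053 = 3056$)
$G - 8850 = 3056 - 8850 = -5794$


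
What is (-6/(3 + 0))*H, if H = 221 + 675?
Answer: -1792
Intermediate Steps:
H = 896
(-6/(3 + 0))*H = -6/(3 + 0)*896 = -6/3*896 = -6*1/3*896 = -2*896 = -1792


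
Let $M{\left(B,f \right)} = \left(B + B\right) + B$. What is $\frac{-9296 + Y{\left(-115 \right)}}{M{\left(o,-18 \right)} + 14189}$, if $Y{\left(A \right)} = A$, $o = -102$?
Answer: $- \frac{9411}{13883} \approx -0.67788$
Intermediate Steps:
$M{\left(B,f \right)} = 3 B$ ($M{\left(B,f \right)} = 2 B + B = 3 B$)
$\frac{-9296 + Y{\left(-115 \right)}}{M{\left(o,-18 \right)} + 14189} = \frac{-9296 - 115}{3 \left(-102\right) + 14189} = - \frac{9411}{-306 + 14189} = - \frac{9411}{13883}$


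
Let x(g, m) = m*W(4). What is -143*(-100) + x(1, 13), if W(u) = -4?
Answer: 14248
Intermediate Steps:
x(g, m) = -4*m (x(g, m) = m*(-4) = -4*m)
-143*(-100) + x(1, 13) = -143*(-100) - 4*13 = 14300 - 52 = 14248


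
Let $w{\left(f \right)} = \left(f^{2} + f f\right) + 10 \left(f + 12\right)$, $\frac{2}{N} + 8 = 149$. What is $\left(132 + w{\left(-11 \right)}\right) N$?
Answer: $\frac{256}{47} \approx 5.4468$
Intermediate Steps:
$N = \frac{2}{141}$ ($N = \frac{2}{-8 + 149} = \frac{2}{141} \approx 0.014184$)
$w{\left(f \right)} = 120 + 2 f^{2} + 10 f$ ($w{\left(f \right)} = \left(f^{2} + f^{2}\right) + 10 \left(12 + f\right) = 2 f^{2} + \left(120 + 10 f\right) = 120 + 2 f^{2} + 10 f$)
$\left(132 + w{\left(-11 \right)}\right) N = \left(132 + \left(120 + 2 \left(-11\right)^{2} + 10 \left(-11\right)\right)\right) \frac{2}{141} = \left(132 + \left(120 + 2 \cdot 121 - 110\right)\right) \frac{2}{141} = \left(132 + \left(120 + 242 - 110\right)\right) \frac{2}{141} = \left(132 + 252\right) \frac{2}{141} = 384 \cdot \frac{2}{141} = \frac{256}{47}$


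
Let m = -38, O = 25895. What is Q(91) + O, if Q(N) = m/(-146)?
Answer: 1890354/73 ≈ 25895.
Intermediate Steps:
Q(N) = 19/73 (Q(N) = -38/(-146) = -38*(-1/146) = 19/73)
Q(91) + O = 19/73 + 25895 = 1890354/73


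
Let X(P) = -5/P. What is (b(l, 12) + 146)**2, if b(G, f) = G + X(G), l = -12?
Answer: 2601769/144 ≈ 18068.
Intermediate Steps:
b(G, f) = G - 5/G
(b(l, 12) + 146)**2 = ((-12 - 5/(-12)) + 146)**2 = ((-12 - 5*(-1/12)) + 146)**2 = ((-12 + 5/12) + 146)**2 = (-139/12 + 146)**2 = (1613/12)**2 = 2601769/144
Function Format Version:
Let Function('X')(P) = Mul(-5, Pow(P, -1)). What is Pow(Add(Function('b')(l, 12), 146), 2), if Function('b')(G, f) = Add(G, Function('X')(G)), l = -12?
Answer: Rational(2601769, 144) ≈ 18068.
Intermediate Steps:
Function('b')(G, f) = Add(G, Mul(-5, Pow(G, -1)))
Pow(Add(Function('b')(l, 12), 146), 2) = Pow(Add(Add(-12, Mul(-5, Pow(-12, -1))), 146), 2) = Pow(Add(Add(-12, Mul(-5, Rational(-1, 12))), 146), 2) = Pow(Add(Add(-12, Rational(5, 12)), 146), 2) = Pow(Add(Rational(-139, 12), 146), 2) = Pow(Rational(1613, 12), 2) = Rational(2601769, 144)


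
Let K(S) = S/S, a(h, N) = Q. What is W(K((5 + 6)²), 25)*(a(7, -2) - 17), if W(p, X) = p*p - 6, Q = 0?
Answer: 85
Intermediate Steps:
a(h, N) = 0
K(S) = 1
W(p, X) = -6 + p² (W(p, X) = p² - 6 = -6 + p²)
W(K((5 + 6)²), 25)*(a(7, -2) - 17) = (-6 + 1²)*(0 - 17) = (-6 + 1)*(-17) = -5*(-17) = 85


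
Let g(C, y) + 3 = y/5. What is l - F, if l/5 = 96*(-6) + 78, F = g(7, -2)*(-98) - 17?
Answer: -14031/5 ≈ -2806.2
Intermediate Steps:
g(C, y) = -3 + y/5
F = 1581/5 (F = (-3 + (1/5)*(-2))*(-98) - 17 = (-3 - 2/5)*(-98) - 17 = -17/5*(-98) - 17 = 1666/5 - 17 = 1581/5 ≈ 316.20)
l = -2490 (l = 5*(96*(-6) + 78) = 5*(-576 + 78) = 5*(-498) = -2490)
l - F = -2490 - 1*1581/5 = -2490 - 1581/5 = -14031/5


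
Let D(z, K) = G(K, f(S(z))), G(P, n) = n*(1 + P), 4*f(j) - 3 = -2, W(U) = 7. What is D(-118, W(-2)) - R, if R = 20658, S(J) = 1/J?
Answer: -20656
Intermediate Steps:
f(j) = ¼ (f(j) = ¾ + (¼)*(-2) = ¾ - ½ = ¼)
D(z, K) = ¼ + K/4 (D(z, K) = (1 + K)/4 = ¼ + K/4)
D(-118, W(-2)) - R = (¼ + (¼)*7) - 1*20658 = (¼ + 7/4) - 20658 = 2 - 20658 = -20656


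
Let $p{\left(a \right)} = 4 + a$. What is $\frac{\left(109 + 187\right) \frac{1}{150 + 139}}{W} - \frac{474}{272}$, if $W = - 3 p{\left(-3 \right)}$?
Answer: $- \frac{14455}{6936} \approx -2.0841$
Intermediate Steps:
$W = -3$ ($W = - 3 \left(4 - 3\right) = \left(-3\right) 1 = -3$)
$\frac{\left(109 + 187\right) \frac{1}{150 + 139}}{W} - \frac{474}{272} = \frac{\left(109 + 187\right) \frac{1}{150 + 139}}{-3} - \frac{474}{272} = \frac{296}{289} \left(- \frac{1}{3}\right) - \frac{237}{136} = - \frac{296}{867} - \frac{237}{136} = - \frac{14455}{6936}$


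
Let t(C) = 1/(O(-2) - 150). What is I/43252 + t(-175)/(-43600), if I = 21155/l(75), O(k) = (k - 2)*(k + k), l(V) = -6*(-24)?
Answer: 3862568759/1137129681600 ≈ 0.0033968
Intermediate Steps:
l(V) = 144
O(k) = 2*k*(-2 + k) (O(k) = (-2 + k)*(2*k) = 2*k*(-2 + k))
t(C) = -1/134 (t(C) = 1/(2*(-2)*(-2 - 2) - 150) = 1/(2*(-2)*(-4) - 150) = 1/(16 - 150) = 1/(-134) = -1/134)
I = 21155/144 ≈ 146.91
I/43252 + t(-175)/(-43600) = (21155/144)/43252 - 1/134/(-43600) = (21155/144)*(1/43252) - 1/134*(-1/43600) = 21155/6228288 + 1/5842400 = 3862568759/1137129681600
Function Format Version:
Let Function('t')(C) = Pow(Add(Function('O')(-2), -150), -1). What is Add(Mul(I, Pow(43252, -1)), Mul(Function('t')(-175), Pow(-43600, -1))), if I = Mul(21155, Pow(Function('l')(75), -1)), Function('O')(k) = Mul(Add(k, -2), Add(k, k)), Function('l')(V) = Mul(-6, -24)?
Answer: Rational(3862568759, 1137129681600) ≈ 0.0033968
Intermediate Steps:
Function('l')(V) = 144
Function('O')(k) = Mul(2, k, Add(-2, k)) (Function('O')(k) = Mul(Add(-2, k), Mul(2, k)) = Mul(2, k, Add(-2, k)))
Function('t')(C) = Rational(-1, 134) (Function('t')(C) = Pow(Add(Mul(2, -2, Add(-2, -2)), -150), -1) = Pow(Add(Mul(2, -2, -4), -150), -1) = Pow(Add(16, -150), -1) = Pow(-134, -1) = Rational(-1, 134))
I = Rational(21155, 144) (I = Mul(21155, Pow(144, -1)) = Mul(21155, Rational(1, 144)) = Rational(21155, 144) ≈ 146.91)
Add(Mul(I, Pow(43252, -1)), Mul(Function('t')(-175), Pow(-43600, -1))) = Add(Mul(Rational(21155, 144), Pow(43252, -1)), Mul(Rational(-1, 134), Pow(-43600, -1))) = Add(Mul(Rational(21155, 144), Rational(1, 43252)), Mul(Rational(-1, 134), Rational(-1, 43600))) = Add(Rational(21155, 6228288), Rational(1, 5842400)) = Rational(3862568759, 1137129681600)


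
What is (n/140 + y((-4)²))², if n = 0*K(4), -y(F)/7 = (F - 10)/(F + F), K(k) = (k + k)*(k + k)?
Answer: 441/256 ≈ 1.7227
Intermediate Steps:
K(k) = 4*k² (K(k) = (2*k)*(2*k) = 4*k²)
y(F) = -7*(-10 + F)/(2*F) (y(F) = -7*(F - 10)/(F + F) = -7*(-10 + F)/(2*F))
n = 0 (n = 0*(4*4²) = 0*(4*16) = 0*64 = 0)
(n/140 + y((-4)²))² = (0/140 + (-7/2 + 35/((-4)²)))² = (0*(1/140) + (-7/2 + 35/16))² = (0 + (-7/2 + 35*(1/16)))² = (0 + (-7/2 + 35/16))² = (0 - 21/16)² = (-21/16)² = 441/256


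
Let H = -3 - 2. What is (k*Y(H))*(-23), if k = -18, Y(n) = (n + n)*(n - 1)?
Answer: 24840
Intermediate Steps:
H = -5
Y(n) = 2*n*(-1 + n) (Y(n) = (2*n)*(-1 + n) = 2*n*(-1 + n))
(k*Y(H))*(-23) = -36*(-5)*(-1 - 5)*(-23) = -36*(-5)*(-6)*(-23) = -18*60*(-23) = -1080*(-23) = 24840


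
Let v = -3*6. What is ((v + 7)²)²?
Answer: 14641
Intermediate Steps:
v = -18 (v = -1*18 = -18)
((v + 7)²)² = ((-18 + 7)²)² = ((-11)²)² = 121² = 14641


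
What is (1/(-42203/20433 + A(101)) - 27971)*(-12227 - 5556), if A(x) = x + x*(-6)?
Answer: 736226004176909/1480124 ≈ 4.9741e+8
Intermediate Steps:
A(x) = -5*x (A(x) = x - 6*x = -5*x)
(1/(-42203/20433 + A(101)) - 27971)*(-12227 - 5556) = (1/(-42203/20433 - 5*101) - 27971)*(-12227 - 5556) = (1/(-42203*1/20433 - 505) - 27971)*(-17783) = (1/(-6029/2919 - 505) - 27971)*(-17783) = (1/(-1480124/2919) - 27971)*(-17783) = (-2919/1480124 - 27971)*(-17783) = -41400551323/1480124*(-17783) = 736226004176909/1480124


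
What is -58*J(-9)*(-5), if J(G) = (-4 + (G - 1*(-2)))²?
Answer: 35090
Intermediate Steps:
J(G) = (-2 + G)² (J(G) = (-4 + (G + 2))² = (-4 + (2 + G))² = (-2 + G)²)
-58*J(-9)*(-5) = -58*(-2 - 9)²*(-5) = -58*(-11)²*(-5) = -7018*(-5) = -58*(-605) = 35090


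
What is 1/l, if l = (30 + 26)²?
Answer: 1/3136 ≈ 0.00031888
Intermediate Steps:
l = 3136 (l = 56² = 3136)
1/l = 1/3136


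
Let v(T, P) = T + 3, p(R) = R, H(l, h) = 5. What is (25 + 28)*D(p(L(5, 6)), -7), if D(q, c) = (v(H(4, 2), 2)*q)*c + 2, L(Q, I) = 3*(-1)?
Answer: 9010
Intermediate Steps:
L(Q, I) = -3
v(T, P) = 3 + T
D(q, c) = 2 + 8*c*q (D(q, c) = ((3 + 5)*q)*c + 2 = (8*q)*c + 2 = 8*c*q + 2 = 2 + 8*c*q)
(25 + 28)*D(p(L(5, 6)), -7) = (25 + 28)*(2 + 8*(-7)*(-3)) = 53*(2 + 168) = 53*170 = 9010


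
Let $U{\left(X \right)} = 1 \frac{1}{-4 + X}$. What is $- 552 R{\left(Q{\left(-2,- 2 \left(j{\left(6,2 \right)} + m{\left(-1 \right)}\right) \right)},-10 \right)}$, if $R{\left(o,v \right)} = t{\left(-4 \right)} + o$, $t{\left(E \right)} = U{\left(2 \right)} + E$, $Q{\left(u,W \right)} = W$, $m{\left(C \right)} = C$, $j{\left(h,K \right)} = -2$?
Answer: $-828$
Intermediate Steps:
$U{\left(X \right)} = \frac{1}{-4 + X}$
$t{\left(E \right)} = - \frac{1}{2} + E$ ($t{\left(E \right)} = \frac{1}{-4 + 2} + E = \frac{1}{-2} + E = - \frac{1}{2} + E$)
$R{\left(o,v \right)} = - \frac{9}{2} + o$ ($R{\left(o,v \right)} = \left(- \frac{1}{2} - 4\right) + o = - \frac{9}{2} + o$)
$- 552 R{\left(Q{\left(-2,- 2 \left(j{\left(6,2 \right)} + m{\left(-1 \right)}\right) \right)},-10 \right)} = - 552 \left(- \frac{9}{2} - 2 \left(-2 - 1\right)\right) = - 552 \left(- \frac{9}{2} - -6\right) = - 552 \left(- \frac{9}{2} + 6\right) = \left(-552\right) \frac{3}{2} = -828$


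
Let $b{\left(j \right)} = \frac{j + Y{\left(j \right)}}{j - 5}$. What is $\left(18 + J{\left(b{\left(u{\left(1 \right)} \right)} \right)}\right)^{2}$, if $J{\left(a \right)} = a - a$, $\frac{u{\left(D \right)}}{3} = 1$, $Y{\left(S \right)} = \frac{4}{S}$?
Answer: $324$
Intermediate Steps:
$u{\left(D \right)} = 3$ ($u{\left(D \right)} = 3 \cdot 1 = 3$)
$b{\left(j \right)} = \frac{j + \frac{4}{j}}{-5 + j}$ ($b{\left(j \right)} = \frac{j + \frac{4}{j}}{j - 5} = \frac{j + \frac{4}{j}}{-5 + j}$)
$J{\left(a \right)} = 0$
$\left(18 + J{\left(b{\left(u{\left(1 \right)} \right)} \right)}\right)^{2} = \left(18 + 0\right)^{2} = 18^{2} = 324$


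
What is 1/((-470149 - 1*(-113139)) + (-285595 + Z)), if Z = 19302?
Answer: -1/623303 ≈ -1.6044e-6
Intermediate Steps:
1/((-470149 - 1*(-113139)) + (-285595 + Z)) = 1/((-470149 - 1*(-113139)) + (-285595 + 19302)) = 1/((-470149 + 113139) - 266293) = 1/(-357010 - 266293) = 1/(-623303) = -1/623303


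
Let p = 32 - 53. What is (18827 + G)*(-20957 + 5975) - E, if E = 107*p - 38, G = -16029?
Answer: -41917351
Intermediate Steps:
p = -21
E = -2285 (E = 107*(-21) - 38 = -2247 - 38 = -2285)
(18827 + G)*(-20957 + 5975) - E = (18827 - 16029)*(-20957 + 5975) - 1*(-2285) = 2798*(-14982) + 2285 = -41919636 + 2285 = -41917351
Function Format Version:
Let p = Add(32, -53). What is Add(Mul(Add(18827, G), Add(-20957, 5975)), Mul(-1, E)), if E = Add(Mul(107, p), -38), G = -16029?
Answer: -41917351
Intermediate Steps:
p = -21
E = -2285 (E = Add(Mul(107, -21), -38) = Add(-2247, -38) = -2285)
Add(Mul(Add(18827, G), Add(-20957, 5975)), Mul(-1, E)) = Add(Mul(Add(18827, -16029), Add(-20957, 5975)), Mul(-1, -2285)) = Add(Mul(2798, -14982), 2285) = Add(-41919636, 2285) = -41917351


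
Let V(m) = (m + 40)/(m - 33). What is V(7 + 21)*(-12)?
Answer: 816/5 ≈ 163.20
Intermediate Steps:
V(m) = (40 + m)/(-33 + m)
V(7 + 21)*(-12) = ((40 + (7 + 21))/(-33 + (7 + 21)))*(-12) = ((40 + 28)/(-33 + 28))*(-12) = (68/(-5))*(-12) = -⅕*68*(-12) = -68/5*(-12) = 816/5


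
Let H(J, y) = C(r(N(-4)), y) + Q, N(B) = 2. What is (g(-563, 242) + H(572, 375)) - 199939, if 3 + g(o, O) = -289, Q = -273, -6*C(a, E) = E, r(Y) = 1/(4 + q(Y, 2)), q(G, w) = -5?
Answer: -401133/2 ≈ -2.0057e+5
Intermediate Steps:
r(Y) = -1 (r(Y) = 1/(4 - 5) = 1/(-1) = -1)
C(a, E) = -E/6
g(o, O) = -292 (g(o, O) = -3 - 289 = -292)
H(J, y) = -273 - y/6 (H(J, y) = -y/6 - 273 = -273 - y/6)
(g(-563, 242) + H(572, 375)) - 199939 = (-292 + (-273 - ⅙*375)) - 199939 = (-292 + (-273 - 125/2)) - 199939 = (-292 - 671/2) - 199939 = -1255/2 - 199939 = -401133/2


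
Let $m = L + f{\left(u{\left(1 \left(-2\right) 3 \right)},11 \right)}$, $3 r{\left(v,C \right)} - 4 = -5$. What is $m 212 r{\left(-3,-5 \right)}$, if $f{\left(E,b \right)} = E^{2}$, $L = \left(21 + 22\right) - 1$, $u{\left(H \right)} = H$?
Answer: $-5512$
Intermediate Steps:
$r{\left(v,C \right)} = - \frac{1}{3}$ ($r{\left(v,C \right)} = \frac{4}{3} + \frac{1}{3} \left(-5\right) = \frac{4}{3} - \frac{5}{3} = - \frac{1}{3}$)
$L = 42$ ($L = 43 - 1 = 42$)
$m = 78$ ($m = 42 + \left(1 \left(-2\right) 3\right)^{2} = 42 + \left(\left(-2\right) 3\right)^{2} = 42 + \left(-6\right)^{2} = 42 + 36 = 78$)
$m 212 r{\left(-3,-5 \right)} = 78 \cdot 212 \left(- \frac{1}{3}\right) = 16536 \left(- \frac{1}{3}\right) = -5512$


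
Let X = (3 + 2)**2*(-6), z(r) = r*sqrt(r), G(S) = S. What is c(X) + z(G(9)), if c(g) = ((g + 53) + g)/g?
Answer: 4297/150 ≈ 28.647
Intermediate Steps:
z(r) = r**(3/2)
X = -150 (X = 5**2*(-6) = 25*(-6) = -150)
c(g) = (53 + 2*g)/g (c(g) = ((53 + g) + g)/g = (53 + 2*g)/g)
c(X) + z(G(9)) = (2 + 53/(-150)) + 9**(3/2) = (2 + 53*(-1/150)) + 27 = (2 - 53/150) + 27 = 247/150 + 27 = 4297/150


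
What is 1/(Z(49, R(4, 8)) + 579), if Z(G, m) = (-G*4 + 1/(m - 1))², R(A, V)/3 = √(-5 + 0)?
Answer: 2*(-22*I + 3*√5)/(-1715387*I + 235146*√5) ≈ 2.5639e-5 - 3.7582e-8*I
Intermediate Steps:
R(A, V) = 3*I*√5 (R(A, V) = 3*√(-5 + 0) = 3*√(-5) = 3*(I*√5) = 3*I*√5)
Z(G, m) = (1/(-1 + m) - 4*G)² (Z(G, m) = (-4*G + 1/(-1 + m))² = (1/(-1 + m) - 4*G)²)
1/(Z(49, R(4, 8)) + 579) = 1/((1 + 4*49 - 4*49*3*I*√5)²/(-1 + 3*I*√5)² + 579) = 1/((1 + 196 - 588*I*√5)²/(-1 + 3*I*√5)² + 579) = 1/((197 - 588*I*√5)²/(-1 + 3*I*√5)² + 579) = 1/(579 + (197 - 588*I*√5)²/(-1 + 3*I*√5)²)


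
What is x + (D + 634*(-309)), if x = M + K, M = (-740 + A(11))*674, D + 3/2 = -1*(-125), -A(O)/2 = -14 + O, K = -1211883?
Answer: -3804763/2 ≈ -1.9024e+6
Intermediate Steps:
A(O) = 28 - 2*O (A(O) = -2*(-14 + O) = 28 - 2*O)
D = 247/2 (D = -3/2 - 1*(-125) = -3/2 + 125 = 247/2 ≈ 123.50)
M = -494716 (M = (-740 + (28 - 2*11))*674 = (-740 + (28 - 22))*674 = (-740 + 6)*674 = -734*674 = -494716)
x = -1706599 (x = -494716 - 1211883 = -1706599)
x + (D + 634*(-309)) = -1706599 + (247/2 + 634*(-309)) = -1706599 + (247/2 - 195906) = -1706599 - 391565/2 = -3804763/2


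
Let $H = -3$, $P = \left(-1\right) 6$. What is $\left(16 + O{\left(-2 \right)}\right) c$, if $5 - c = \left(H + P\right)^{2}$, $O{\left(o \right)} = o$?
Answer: $-1064$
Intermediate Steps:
$P = -6$
$c = -76$ ($c = 5 - \left(-3 - 6\right)^{2} = 5 - \left(-9\right)^{2} = 5 - 81 = -76$)
$\left(16 + O{\left(-2 \right)}\right) c = \left(16 - 2\right) \left(-76\right) = 14 \left(-76\right) = -1064$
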